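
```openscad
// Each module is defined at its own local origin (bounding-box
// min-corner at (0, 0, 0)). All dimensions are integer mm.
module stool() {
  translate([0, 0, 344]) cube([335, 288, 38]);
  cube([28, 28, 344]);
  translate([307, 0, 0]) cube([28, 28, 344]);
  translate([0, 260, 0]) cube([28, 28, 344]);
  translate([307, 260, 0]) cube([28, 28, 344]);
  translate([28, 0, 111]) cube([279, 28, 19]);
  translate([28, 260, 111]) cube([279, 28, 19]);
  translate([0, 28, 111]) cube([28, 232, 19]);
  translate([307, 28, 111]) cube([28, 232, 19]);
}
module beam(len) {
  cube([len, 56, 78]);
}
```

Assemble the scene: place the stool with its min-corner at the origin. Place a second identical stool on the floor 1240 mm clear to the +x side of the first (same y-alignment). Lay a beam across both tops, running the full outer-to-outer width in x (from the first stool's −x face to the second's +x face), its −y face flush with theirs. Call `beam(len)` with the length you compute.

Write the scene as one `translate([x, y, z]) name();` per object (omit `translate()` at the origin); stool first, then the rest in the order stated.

stool();
translate([1575, 0, 0]) stool();
translate([0, 0, 382]) beam(1910);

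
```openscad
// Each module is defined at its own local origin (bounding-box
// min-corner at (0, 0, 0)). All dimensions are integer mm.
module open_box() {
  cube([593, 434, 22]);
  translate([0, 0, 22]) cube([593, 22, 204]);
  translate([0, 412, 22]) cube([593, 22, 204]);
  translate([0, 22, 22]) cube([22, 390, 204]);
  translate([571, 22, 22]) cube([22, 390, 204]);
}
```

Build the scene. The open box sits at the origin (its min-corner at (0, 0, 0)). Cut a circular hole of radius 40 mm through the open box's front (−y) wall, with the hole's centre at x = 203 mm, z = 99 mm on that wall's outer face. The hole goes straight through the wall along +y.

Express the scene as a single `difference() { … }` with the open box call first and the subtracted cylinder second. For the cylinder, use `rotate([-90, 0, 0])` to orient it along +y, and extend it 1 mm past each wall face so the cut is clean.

difference() {
  open_box();
  translate([203, -1, 99]) rotate([-90, 0, 0]) cylinder(h = 24, r = 40);
}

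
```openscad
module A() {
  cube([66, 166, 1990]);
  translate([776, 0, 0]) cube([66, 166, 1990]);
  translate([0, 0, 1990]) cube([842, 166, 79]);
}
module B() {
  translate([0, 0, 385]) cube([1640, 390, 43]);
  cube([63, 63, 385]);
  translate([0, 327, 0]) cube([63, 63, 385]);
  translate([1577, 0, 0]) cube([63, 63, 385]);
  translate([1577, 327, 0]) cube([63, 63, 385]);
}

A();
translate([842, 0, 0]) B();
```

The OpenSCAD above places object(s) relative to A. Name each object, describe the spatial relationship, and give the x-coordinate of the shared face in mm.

A is a door frame. B is a bench. The bench is against the door frame's +x side, with their −y faces flush. The x-coordinate of the shared face is 842 mm.

The door frame's +x face and the bench's −x face are both at x = 842 mm.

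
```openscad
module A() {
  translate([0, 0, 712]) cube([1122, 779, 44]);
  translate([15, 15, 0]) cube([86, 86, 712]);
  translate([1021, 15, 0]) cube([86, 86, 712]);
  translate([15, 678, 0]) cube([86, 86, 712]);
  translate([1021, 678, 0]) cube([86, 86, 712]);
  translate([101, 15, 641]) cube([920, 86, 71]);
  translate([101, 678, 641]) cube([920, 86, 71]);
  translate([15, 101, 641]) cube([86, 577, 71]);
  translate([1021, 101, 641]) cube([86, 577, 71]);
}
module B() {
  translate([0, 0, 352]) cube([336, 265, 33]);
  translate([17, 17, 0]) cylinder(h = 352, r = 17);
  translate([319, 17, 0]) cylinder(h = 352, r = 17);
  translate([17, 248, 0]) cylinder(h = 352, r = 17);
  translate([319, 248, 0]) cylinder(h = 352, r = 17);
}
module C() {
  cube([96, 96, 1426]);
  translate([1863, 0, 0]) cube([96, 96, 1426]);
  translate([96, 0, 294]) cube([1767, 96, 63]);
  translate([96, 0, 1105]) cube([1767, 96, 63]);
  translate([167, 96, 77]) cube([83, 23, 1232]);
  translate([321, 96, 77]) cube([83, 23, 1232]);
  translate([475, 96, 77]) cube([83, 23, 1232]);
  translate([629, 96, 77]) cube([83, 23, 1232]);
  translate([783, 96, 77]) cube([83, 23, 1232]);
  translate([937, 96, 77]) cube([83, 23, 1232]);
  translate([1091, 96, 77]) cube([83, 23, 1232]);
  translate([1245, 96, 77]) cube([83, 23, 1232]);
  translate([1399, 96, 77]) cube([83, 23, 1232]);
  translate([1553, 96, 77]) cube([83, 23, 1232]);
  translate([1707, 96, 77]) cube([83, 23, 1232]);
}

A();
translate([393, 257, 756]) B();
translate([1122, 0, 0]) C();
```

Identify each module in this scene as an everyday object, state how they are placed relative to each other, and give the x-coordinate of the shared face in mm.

A is a table. B is a stool. C is a fence section. The stool is on top of the table, centred. The fence section is against the table's +x side, with their −y faces flush. The x-coordinate of the shared face is 1122 mm.

The table's +x face and the fence section's −x face are both at x = 1122 mm.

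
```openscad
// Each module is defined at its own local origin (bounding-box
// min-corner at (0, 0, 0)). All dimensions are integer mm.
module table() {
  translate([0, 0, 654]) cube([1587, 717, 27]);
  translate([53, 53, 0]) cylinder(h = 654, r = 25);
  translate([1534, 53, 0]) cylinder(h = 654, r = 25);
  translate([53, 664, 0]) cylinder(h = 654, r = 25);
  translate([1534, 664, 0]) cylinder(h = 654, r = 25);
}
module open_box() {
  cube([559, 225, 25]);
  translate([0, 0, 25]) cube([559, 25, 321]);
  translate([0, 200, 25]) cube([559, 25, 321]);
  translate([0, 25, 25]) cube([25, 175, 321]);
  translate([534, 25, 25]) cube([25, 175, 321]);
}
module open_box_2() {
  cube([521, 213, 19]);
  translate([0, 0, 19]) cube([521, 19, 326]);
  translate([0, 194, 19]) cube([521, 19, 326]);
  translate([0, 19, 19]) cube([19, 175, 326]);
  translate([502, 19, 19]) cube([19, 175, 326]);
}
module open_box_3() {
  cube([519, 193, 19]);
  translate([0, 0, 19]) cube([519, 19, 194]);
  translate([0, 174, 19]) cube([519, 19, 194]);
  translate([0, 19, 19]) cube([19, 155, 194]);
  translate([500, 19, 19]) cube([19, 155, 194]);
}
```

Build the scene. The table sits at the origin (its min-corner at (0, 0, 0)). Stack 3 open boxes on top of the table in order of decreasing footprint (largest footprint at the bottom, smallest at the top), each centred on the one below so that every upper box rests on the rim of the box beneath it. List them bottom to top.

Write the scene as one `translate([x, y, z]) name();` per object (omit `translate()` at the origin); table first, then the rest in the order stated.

table();
translate([514, 246, 681]) open_box();
translate([533, 252, 1027]) open_box_2();
translate([534, 262, 1372]) open_box_3();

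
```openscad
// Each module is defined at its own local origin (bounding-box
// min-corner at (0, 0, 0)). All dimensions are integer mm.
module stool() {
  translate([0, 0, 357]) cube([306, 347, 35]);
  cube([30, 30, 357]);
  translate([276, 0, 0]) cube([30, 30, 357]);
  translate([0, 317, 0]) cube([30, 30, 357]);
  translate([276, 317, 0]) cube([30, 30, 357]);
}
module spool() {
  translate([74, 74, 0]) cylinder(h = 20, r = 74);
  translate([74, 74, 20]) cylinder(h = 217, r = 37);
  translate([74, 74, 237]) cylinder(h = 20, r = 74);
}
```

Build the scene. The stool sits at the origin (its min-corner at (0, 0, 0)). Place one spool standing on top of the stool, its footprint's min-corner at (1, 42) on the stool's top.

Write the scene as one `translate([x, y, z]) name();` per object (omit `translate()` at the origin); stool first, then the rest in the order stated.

stool();
translate([1, 42, 392]) spool();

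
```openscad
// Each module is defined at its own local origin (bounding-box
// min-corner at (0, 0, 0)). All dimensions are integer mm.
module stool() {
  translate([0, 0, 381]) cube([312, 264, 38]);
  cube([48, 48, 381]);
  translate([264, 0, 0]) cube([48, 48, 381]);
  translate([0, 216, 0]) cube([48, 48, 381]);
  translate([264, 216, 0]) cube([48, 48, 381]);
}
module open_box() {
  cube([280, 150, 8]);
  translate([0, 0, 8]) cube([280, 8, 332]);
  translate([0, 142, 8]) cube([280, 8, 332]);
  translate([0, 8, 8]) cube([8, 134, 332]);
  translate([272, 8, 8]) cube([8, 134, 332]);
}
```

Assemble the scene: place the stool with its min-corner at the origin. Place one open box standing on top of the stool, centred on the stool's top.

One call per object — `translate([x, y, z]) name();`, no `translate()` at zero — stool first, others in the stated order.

stool();
translate([16, 57, 419]) open_box();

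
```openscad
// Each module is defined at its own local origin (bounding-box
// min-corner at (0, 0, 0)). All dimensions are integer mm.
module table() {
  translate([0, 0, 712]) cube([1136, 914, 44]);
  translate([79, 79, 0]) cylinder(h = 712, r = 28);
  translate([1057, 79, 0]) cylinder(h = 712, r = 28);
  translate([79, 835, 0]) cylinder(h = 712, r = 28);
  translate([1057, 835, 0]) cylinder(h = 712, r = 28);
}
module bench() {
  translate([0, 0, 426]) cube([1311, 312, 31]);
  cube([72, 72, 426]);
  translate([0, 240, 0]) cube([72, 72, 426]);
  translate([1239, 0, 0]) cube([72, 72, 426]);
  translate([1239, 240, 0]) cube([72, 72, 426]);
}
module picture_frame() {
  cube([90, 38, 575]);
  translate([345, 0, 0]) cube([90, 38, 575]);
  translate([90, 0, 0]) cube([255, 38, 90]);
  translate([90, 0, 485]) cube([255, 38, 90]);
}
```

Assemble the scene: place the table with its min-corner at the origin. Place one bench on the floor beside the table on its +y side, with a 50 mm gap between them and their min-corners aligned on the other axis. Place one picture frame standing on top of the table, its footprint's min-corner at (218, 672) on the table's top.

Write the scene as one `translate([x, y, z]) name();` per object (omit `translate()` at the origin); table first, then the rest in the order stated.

table();
translate([0, 964, 0]) bench();
translate([218, 672, 756]) picture_frame();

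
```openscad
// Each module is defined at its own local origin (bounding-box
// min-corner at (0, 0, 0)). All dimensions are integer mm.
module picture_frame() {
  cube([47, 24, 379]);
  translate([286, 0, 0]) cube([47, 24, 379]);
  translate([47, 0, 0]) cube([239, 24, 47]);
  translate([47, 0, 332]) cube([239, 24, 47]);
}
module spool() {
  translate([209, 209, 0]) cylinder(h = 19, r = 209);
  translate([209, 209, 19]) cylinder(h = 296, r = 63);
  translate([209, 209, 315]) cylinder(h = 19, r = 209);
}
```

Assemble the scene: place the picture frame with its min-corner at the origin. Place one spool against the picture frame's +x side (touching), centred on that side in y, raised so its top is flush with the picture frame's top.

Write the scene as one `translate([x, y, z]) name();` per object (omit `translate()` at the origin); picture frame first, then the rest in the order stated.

picture_frame();
translate([333, -197, 45]) spool();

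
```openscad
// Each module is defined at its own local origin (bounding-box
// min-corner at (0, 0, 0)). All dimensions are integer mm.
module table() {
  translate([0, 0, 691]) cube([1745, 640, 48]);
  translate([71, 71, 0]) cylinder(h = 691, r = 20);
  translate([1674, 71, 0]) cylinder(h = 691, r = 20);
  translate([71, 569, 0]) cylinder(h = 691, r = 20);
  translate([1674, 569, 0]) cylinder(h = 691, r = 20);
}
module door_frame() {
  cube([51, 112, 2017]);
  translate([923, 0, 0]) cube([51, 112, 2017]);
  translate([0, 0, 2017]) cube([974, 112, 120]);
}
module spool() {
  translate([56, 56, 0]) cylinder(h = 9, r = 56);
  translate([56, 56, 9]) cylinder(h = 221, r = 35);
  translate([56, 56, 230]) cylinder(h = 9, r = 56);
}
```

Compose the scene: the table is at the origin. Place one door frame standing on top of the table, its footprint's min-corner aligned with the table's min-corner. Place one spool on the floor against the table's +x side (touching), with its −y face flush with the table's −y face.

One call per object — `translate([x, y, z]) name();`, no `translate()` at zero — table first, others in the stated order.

table();
translate([0, 0, 739]) door_frame();
translate([1745, 0, 0]) spool();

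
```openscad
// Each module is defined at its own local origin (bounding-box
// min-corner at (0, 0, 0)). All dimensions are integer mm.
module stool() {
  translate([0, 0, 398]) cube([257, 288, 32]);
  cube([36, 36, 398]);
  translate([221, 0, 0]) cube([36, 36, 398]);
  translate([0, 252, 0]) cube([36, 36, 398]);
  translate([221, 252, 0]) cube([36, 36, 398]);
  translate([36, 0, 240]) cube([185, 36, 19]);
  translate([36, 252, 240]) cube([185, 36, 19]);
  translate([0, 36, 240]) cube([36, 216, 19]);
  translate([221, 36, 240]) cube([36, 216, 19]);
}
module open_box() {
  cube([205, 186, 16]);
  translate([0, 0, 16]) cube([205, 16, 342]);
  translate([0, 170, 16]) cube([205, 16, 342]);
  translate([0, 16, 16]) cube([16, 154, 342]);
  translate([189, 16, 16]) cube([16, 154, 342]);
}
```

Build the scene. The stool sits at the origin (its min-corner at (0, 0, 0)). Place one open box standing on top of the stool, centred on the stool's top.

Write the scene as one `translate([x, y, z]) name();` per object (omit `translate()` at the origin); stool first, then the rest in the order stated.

stool();
translate([26, 51, 430]) open_box();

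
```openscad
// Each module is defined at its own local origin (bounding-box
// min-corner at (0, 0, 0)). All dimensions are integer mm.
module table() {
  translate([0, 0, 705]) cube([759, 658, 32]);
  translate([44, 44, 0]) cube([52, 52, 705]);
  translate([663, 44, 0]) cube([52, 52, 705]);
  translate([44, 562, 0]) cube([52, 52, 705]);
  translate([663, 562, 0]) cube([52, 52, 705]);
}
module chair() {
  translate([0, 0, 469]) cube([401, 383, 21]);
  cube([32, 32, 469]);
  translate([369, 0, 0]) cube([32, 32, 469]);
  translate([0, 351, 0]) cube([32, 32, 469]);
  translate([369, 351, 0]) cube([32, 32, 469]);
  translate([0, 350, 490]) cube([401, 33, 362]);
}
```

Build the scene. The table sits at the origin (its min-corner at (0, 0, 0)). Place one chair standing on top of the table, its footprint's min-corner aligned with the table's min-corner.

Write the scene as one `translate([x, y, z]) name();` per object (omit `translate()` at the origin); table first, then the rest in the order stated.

table();
translate([0, 0, 737]) chair();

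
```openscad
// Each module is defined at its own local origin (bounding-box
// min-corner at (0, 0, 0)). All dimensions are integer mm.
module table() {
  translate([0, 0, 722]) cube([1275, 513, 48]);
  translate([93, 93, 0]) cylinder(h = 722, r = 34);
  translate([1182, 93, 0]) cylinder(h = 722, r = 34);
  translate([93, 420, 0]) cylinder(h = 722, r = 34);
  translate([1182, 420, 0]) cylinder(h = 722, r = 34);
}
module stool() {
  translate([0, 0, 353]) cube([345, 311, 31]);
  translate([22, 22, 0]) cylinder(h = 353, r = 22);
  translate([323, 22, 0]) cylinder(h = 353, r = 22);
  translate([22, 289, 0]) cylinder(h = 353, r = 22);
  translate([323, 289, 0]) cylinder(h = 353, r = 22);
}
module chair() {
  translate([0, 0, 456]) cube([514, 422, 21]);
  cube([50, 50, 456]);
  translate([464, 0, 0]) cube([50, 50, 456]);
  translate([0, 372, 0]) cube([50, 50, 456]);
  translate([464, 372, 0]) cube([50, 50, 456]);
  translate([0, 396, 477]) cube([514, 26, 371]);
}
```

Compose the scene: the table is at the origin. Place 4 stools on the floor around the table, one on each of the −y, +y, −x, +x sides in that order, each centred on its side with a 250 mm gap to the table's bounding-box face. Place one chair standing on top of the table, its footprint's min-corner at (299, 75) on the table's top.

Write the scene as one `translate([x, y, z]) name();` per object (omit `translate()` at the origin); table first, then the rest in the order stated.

table();
translate([465, -561, 0]) stool();
translate([465, 763, 0]) stool();
translate([-595, 101, 0]) stool();
translate([1525, 101, 0]) stool();
translate([299, 75, 770]) chair();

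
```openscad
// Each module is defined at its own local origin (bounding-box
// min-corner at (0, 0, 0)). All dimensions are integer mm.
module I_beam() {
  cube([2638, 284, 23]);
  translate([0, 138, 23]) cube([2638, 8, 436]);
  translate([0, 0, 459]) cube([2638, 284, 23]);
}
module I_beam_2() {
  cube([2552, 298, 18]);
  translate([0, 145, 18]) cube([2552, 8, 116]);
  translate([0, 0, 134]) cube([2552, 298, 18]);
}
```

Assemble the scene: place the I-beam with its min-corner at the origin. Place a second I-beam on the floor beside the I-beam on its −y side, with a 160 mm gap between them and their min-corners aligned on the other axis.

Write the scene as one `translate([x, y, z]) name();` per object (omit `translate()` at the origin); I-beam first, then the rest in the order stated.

I_beam();
translate([0, -458, 0]) I_beam_2();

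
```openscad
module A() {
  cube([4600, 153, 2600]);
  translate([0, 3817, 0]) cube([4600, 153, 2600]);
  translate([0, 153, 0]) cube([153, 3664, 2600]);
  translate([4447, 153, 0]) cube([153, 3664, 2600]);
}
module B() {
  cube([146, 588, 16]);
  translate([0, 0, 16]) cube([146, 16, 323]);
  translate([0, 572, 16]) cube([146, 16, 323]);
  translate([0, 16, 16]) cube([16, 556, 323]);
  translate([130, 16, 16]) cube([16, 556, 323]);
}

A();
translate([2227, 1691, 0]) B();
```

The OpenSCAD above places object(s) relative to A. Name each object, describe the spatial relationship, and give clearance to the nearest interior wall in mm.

Clearances: x = 2074, y = 1538; minimum 1538 mm.

A is a house frame. B is an open box. The open box sits inside the house frame, centred. The clearance to the nearest interior wall is 1538 mm.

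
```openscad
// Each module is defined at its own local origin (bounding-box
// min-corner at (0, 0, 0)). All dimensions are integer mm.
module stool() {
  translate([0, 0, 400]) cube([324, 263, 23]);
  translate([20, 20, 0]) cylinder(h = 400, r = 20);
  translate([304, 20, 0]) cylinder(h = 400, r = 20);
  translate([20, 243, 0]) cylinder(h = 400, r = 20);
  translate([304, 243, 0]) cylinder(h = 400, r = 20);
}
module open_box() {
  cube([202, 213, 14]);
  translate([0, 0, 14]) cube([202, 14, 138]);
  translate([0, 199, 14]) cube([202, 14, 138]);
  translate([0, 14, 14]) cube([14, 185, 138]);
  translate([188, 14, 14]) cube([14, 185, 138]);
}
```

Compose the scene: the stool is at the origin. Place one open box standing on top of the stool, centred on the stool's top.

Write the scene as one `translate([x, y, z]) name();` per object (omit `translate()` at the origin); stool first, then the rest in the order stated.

stool();
translate([61, 25, 423]) open_box();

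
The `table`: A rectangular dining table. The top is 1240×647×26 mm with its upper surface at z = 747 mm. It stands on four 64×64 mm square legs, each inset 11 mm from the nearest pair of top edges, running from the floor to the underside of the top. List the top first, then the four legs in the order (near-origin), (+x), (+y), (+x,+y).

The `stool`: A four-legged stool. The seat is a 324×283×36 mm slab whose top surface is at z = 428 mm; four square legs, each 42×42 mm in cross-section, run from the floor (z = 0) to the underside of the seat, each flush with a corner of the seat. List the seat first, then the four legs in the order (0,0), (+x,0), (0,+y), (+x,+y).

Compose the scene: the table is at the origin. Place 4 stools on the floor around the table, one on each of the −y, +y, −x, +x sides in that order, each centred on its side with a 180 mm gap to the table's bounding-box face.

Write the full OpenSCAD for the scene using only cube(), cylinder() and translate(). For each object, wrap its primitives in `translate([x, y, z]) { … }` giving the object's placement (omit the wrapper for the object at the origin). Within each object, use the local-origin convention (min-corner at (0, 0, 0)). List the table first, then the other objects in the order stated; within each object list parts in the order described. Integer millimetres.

translate([0, 0, 721]) cube([1240, 647, 26]);
translate([11, 11, 0]) cube([64, 64, 721]);
translate([1165, 11, 0]) cube([64, 64, 721]);
translate([11, 572, 0]) cube([64, 64, 721]);
translate([1165, 572, 0]) cube([64, 64, 721]);
translate([458, -463, 0]) {
  translate([0, 0, 392]) cube([324, 283, 36]);
  cube([42, 42, 392]);
  translate([282, 0, 0]) cube([42, 42, 392]);
  translate([0, 241, 0]) cube([42, 42, 392]);
  translate([282, 241, 0]) cube([42, 42, 392]);
}
translate([458, 827, 0]) {
  translate([0, 0, 392]) cube([324, 283, 36]);
  cube([42, 42, 392]);
  translate([282, 0, 0]) cube([42, 42, 392]);
  translate([0, 241, 0]) cube([42, 42, 392]);
  translate([282, 241, 0]) cube([42, 42, 392]);
}
translate([-504, 182, 0]) {
  translate([0, 0, 392]) cube([324, 283, 36]);
  cube([42, 42, 392]);
  translate([282, 0, 0]) cube([42, 42, 392]);
  translate([0, 241, 0]) cube([42, 42, 392]);
  translate([282, 241, 0]) cube([42, 42, 392]);
}
translate([1420, 182, 0]) {
  translate([0, 0, 392]) cube([324, 283, 36]);
  cube([42, 42, 392]);
  translate([282, 0, 0]) cube([42, 42, 392]);
  translate([0, 241, 0]) cube([42, 42, 392]);
  translate([282, 241, 0]) cube([42, 42, 392]);
}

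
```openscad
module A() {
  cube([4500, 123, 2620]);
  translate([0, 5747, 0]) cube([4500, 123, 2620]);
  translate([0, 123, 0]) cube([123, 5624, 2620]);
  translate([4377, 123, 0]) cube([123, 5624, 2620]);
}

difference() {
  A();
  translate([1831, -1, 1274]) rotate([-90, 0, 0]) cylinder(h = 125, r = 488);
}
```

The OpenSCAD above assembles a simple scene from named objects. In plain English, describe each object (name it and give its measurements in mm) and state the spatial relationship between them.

A is the wall frame of a small rectangular building: four walls, each 2620 mm tall and 123 mm thick, enclosing a footprint 4500 mm (x) by 5870 mm (y) outside-to-outside, with no floor or roof. The front and back walls (the −y and +y sides) span the full width; the two side walls fit between them.

The house frame has a circular hole of radius 488 mm through its front wall, centred at (x = 1831, z = 1274).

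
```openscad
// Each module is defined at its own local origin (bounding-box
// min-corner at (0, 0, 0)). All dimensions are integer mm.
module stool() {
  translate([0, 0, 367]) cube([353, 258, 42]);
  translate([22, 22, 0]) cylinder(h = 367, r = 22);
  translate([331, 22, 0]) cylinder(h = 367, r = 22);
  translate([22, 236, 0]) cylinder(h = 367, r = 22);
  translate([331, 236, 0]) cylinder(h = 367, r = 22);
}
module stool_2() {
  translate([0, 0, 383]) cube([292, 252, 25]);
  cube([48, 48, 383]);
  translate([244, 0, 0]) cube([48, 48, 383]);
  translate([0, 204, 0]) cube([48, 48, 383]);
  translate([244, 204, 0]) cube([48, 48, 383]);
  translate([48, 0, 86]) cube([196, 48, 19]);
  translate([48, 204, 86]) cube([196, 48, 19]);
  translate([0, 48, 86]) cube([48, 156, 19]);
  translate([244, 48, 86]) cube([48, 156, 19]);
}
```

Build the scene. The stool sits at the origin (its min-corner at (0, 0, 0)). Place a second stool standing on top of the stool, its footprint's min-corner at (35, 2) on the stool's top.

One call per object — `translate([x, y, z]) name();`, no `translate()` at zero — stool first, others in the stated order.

stool();
translate([35, 2, 409]) stool_2();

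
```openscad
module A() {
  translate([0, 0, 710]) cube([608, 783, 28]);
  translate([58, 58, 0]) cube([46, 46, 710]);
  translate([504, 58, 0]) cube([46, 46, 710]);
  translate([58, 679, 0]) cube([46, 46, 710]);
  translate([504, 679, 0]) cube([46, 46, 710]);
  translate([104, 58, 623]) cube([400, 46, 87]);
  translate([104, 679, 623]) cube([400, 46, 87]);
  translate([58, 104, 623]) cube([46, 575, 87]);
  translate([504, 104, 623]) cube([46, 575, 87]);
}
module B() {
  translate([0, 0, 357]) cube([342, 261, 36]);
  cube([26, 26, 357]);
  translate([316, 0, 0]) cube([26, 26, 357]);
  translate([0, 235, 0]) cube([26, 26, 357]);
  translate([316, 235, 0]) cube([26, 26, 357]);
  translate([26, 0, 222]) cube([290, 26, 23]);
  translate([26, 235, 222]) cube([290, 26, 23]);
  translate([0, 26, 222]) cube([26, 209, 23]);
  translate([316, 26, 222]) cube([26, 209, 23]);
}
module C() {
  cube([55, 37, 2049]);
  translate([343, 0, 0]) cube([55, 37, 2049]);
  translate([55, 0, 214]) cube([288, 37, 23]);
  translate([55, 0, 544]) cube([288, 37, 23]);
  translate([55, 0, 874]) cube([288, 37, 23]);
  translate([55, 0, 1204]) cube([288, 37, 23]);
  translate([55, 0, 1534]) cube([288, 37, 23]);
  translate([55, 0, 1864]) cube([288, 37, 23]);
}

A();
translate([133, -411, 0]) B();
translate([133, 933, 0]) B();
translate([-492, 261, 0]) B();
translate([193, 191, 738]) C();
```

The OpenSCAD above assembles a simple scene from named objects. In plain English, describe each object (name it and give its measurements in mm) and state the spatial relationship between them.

A is a rectangular dining table. The top is 608×783×28 mm with its upper surface at z = 738 mm. It stands on four 46×46 mm square legs, each inset 58 mm from the nearest pair of top edges, running from the floor to the underside of the top. Four apron rails, 46 mm thick and 87 mm tall, run between adjacent legs with their top edges flush with the underside of the top and their outer faces flush with the legs' outer faces.

B is a four-legged stool. The seat is a 342×261×36 mm slab whose top surface is at z = 393 mm; four square legs, each 26×26 mm in cross-section, run from the floor (z = 0) to the underside of the seat, each flush with a corner of the seat. Four stretchers, 26 mm wide and 23 mm tall, connect adjacent legs with their undersides at z = 222 mm, each running between the inner faces of the legs it joins and aligned with the legs' outer faces on the other axis.

C is a straight ladder. Two 55×37 mm vertical rails, 2049 mm tall, stand 398 mm apart (outside-to-outside) with their front faces coplanar on the −y side. 6 rungs, each 37 mm deep and 23 mm tall, span between the inner faces of the rails, front faces flush with the rails. The lowest rung's underside is at z = 214 mm and rungs are spaced 330 mm apart (underside to underside).

Three stools sit around the table at the −y, +y, −x sides. The ladder is on top of the table.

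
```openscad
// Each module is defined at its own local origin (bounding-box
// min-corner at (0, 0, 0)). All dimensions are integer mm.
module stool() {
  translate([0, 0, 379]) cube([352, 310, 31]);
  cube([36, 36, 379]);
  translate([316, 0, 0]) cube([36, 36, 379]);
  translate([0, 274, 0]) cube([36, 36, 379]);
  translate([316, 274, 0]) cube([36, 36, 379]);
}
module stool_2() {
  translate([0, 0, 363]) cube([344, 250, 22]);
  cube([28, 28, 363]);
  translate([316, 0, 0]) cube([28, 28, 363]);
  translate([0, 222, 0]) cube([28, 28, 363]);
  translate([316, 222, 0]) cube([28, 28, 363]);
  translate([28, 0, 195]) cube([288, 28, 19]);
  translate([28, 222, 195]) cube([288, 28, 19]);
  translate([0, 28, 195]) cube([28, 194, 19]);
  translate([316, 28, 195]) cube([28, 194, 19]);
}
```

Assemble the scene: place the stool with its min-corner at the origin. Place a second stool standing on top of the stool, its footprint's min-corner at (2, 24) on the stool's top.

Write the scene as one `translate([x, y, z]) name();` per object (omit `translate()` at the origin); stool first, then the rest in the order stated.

stool();
translate([2, 24, 410]) stool_2();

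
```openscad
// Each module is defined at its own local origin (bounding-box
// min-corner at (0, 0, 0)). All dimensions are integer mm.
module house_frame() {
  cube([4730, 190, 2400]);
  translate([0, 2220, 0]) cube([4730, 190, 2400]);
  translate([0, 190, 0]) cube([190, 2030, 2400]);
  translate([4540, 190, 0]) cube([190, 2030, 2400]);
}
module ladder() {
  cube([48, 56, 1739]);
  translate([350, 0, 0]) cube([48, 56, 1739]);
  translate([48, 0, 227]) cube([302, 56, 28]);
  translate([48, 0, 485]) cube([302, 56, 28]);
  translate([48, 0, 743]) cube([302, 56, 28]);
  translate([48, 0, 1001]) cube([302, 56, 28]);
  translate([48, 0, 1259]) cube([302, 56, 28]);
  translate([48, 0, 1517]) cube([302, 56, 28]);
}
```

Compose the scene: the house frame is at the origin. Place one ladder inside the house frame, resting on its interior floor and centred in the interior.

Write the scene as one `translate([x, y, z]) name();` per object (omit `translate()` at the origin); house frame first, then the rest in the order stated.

house_frame();
translate([2166, 1177, 0]) ladder();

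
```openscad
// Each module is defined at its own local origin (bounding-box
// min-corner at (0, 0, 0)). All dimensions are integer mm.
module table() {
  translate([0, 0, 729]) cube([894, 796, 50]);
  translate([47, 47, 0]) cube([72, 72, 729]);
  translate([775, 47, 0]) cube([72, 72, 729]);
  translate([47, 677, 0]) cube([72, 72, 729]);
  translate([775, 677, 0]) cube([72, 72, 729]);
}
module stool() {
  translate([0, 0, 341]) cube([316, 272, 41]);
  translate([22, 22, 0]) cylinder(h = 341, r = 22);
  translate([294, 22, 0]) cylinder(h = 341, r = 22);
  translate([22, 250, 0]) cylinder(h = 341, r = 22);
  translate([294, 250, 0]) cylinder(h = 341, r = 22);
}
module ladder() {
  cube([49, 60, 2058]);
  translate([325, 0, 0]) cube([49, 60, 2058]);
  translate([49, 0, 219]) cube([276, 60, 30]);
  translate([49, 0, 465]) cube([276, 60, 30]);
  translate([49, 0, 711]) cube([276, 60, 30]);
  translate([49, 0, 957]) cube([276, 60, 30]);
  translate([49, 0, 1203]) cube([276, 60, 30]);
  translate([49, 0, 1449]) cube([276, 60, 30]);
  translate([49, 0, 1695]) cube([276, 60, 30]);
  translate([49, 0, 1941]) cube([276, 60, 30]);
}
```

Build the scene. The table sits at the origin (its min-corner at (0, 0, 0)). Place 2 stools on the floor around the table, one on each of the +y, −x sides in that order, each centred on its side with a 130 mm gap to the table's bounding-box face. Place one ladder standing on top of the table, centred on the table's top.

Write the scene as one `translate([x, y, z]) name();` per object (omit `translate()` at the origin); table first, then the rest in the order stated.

table();
translate([289, 926, 0]) stool();
translate([-446, 262, 0]) stool();
translate([260, 368, 779]) ladder();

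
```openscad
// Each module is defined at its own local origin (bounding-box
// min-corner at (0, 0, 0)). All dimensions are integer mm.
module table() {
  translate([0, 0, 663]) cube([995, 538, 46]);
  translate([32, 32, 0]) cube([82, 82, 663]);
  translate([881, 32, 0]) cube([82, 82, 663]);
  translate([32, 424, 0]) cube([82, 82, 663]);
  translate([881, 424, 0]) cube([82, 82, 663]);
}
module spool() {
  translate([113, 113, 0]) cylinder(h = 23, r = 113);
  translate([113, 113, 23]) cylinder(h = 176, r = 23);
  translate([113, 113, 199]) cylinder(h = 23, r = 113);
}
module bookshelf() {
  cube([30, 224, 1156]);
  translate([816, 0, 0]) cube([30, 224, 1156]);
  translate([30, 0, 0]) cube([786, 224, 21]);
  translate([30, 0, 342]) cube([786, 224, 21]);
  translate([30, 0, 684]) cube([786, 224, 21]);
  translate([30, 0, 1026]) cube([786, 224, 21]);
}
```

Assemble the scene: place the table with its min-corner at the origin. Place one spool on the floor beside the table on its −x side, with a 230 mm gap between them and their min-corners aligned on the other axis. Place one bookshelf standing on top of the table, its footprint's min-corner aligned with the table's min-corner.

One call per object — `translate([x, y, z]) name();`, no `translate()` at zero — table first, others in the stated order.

table();
translate([-456, 0, 0]) spool();
translate([0, 0, 709]) bookshelf();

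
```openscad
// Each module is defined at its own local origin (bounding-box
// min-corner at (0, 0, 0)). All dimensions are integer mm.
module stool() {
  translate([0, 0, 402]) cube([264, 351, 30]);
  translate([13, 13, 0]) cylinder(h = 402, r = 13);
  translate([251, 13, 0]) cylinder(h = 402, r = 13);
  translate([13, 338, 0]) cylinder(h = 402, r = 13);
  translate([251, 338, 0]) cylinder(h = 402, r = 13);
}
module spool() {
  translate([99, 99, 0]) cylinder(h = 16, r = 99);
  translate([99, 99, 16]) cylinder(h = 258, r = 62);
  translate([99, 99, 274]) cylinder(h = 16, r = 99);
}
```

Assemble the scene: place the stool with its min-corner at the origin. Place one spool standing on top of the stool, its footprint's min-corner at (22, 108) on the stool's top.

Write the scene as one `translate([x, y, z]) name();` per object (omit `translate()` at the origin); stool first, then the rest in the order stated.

stool();
translate([22, 108, 432]) spool();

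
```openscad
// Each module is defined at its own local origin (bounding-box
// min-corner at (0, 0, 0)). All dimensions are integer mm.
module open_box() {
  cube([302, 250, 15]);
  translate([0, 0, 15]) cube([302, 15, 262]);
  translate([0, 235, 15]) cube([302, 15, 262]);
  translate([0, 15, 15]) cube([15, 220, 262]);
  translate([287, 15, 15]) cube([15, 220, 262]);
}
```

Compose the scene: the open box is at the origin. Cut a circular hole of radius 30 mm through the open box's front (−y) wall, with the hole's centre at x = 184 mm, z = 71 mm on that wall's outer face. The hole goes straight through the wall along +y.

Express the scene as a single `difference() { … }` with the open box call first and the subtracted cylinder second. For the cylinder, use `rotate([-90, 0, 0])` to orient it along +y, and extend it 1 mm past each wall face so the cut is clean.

difference() {
  open_box();
  translate([184, -1, 71]) rotate([-90, 0, 0]) cylinder(h = 17, r = 30);
}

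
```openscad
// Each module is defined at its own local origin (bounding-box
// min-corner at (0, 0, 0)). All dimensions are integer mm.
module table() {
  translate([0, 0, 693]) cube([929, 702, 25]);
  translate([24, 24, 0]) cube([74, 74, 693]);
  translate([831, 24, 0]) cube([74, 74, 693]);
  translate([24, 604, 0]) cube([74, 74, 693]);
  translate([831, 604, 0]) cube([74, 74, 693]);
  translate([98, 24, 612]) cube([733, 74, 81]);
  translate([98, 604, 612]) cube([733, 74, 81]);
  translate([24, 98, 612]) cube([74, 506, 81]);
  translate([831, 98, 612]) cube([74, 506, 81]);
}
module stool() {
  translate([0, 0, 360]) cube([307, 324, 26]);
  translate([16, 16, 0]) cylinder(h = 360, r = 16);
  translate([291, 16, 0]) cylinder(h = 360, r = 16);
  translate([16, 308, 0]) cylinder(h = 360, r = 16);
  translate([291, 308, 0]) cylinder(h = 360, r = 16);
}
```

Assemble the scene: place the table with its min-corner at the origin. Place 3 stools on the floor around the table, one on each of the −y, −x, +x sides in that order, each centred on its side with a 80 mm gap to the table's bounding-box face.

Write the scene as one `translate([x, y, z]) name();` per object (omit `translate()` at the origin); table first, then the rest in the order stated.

table();
translate([311, -404, 0]) stool();
translate([-387, 189, 0]) stool();
translate([1009, 189, 0]) stool();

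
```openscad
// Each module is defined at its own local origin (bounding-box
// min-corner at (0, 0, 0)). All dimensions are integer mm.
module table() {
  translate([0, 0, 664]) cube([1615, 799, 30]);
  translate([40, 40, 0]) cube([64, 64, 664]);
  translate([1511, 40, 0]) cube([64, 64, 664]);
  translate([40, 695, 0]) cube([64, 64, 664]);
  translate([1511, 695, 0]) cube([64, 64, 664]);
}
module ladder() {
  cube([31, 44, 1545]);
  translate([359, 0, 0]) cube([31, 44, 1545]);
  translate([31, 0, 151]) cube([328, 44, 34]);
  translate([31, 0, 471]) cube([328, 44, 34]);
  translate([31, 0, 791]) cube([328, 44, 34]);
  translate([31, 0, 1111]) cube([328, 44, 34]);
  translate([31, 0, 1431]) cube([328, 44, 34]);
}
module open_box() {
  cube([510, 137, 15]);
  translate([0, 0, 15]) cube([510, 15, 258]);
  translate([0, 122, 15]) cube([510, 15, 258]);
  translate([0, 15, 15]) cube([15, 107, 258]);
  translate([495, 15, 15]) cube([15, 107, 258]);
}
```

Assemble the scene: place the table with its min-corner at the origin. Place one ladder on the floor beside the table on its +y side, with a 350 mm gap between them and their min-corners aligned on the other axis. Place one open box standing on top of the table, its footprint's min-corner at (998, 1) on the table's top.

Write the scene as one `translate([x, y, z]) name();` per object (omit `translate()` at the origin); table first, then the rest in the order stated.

table();
translate([0, 1149, 0]) ladder();
translate([998, 1, 694]) open_box();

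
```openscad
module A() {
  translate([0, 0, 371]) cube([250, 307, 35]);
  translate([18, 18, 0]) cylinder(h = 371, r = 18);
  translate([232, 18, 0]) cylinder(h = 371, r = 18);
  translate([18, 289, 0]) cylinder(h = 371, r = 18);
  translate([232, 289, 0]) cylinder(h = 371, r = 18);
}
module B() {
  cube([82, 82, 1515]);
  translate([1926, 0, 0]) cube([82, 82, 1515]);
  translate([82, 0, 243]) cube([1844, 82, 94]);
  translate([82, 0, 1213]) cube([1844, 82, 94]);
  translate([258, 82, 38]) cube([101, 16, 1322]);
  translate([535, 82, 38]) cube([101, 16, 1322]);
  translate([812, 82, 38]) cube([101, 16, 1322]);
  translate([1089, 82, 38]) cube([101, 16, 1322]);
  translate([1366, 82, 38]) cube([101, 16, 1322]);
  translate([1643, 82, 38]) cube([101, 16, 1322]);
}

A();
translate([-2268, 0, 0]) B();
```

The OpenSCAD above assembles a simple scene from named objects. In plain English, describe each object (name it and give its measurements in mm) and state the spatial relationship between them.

A is a four-legged stool. The seat is 250×307 mm, 35 mm thick, top at z = 406 mm. It stands on four round legs, each 36 mm in diameter, from z = 0 to the seat underside, each leg's axis is inset half a diameter from the nearest pair of seat edges (so the leg's bounding box is flush with the corner).

B is a fence section. Two 82×82 mm posts, 1515 mm tall, stand on the floor with a clear span of 1844 mm between their inner faces. Two horizontal rails of 82×94 mm section span the gap between the posts with their undersides at z = 243 mm and z = 1213 mm, flush with the posts' −y face. 6 pickets, each 101 mm wide, 16 mm thick and 1322 mm tall, are fixed to the +y face of the rails with their bottoms at z = 38 mm, evenly spaced across the span with equal gaps (rounded down to the nearest mm) at the −x end and between each pair — any rounding remainder accumulates at the +x end.

The fence section is on the floor beside the stool on its −x side.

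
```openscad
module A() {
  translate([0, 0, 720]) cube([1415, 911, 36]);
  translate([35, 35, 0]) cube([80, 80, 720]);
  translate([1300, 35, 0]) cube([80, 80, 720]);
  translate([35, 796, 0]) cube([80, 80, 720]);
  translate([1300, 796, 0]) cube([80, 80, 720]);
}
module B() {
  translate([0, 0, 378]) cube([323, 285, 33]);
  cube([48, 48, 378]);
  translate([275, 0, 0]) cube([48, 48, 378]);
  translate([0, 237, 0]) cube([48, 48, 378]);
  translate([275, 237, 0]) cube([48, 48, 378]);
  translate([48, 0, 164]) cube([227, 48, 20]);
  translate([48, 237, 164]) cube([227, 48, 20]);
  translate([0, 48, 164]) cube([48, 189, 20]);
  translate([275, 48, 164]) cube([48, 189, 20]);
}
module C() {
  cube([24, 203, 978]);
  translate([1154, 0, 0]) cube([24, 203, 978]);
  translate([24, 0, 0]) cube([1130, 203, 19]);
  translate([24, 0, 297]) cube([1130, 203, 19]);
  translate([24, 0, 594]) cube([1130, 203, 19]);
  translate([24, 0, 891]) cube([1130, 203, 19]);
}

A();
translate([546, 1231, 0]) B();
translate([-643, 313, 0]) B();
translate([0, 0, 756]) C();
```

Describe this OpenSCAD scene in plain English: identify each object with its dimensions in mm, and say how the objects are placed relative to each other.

A is a table with a 1415×911 mm rectangular top, 36 mm thick, top surface at z = 756 mm, supported by four 80×80 mm square legs, each inset 35 mm from the nearest pair of top edges, running from the floor.

B is a four-legged stool. The seat is a 323×285×33 mm slab whose top surface is at z = 411 mm; four square legs, each 48×48 mm in cross-section, run from the floor (z = 0) to the underside of the seat, each flush with a corner of the seat. Four stretchers, 48 mm wide and 20 mm tall, connect adjacent legs with their undersides at z = 164 mm, each running between the inner faces of the legs it joins and aligned with the legs' outer faces on the other axis.

C is a bookshelf 1178 mm wide overall, 203 mm deep and 978 mm tall. The two sides are 24 mm thick vertical panels. 4 horizontal shelves of 19 mm thickness span between the inner faces of the sides; the lowest shelf sits on the floor and shelves are stacked with a clear vertical gap of 278 mm between each pair.

Two stools sit around the table at the +y, −x sides. The bookshelf is on top of the table.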